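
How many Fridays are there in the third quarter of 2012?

13

1 July 2012 is a Sunday.
The range spans 92 days (inclusive of both endpoints).
92 = 7 × 13 + 1, so there are 13 full weeks plus 1 extra day.
Each full week contributes one Friday: 13 so far.
The 1 extra day is Sunday — none qualify.
Total: 13 + 0 = 13.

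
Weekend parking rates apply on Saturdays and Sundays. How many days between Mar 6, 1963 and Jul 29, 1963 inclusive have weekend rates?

42

Mar 6, 1963 is a Wednesday.
The range spans 146 days (inclusive of both endpoints).
146 = 7 × 20 + 6, so there are 20 full weeks plus 6 extra days.
Each full week contributes 2 weekend days (Sat, Sun): 20 × 2 = 40.
The 6 extra days are Wed, Thu, Fri, Sat, Sun, Mon — 2 of them qualify.
Total: 40 + 2 = 42.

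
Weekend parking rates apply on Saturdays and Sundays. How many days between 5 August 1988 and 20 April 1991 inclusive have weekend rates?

5 August 1988 is a Friday.
That's 989 days from start to end, counting both.
989 = 7 × 141 + 2, so there are 141 full weeks plus 2 extra days.
Each full week contributes 2 weekend days (Sat, Sun): 141 × 2 = 282.
The 2 extra days are Fri, Sat — 1 of them qualifies.
Total: 282 + 1 = 283.

283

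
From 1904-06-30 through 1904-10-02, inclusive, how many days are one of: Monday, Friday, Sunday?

1904-06-30 is a Thursday.
The range spans 95 days (inclusive of both endpoints).
95 = 7 × 13 + 4, so there are 13 full weeks plus 4 extra days.
Each full week contributes 3 days from the set (Mon, Fri, Sun): 13 × 3 = 39.
The 4 extra days are Thu, Fri, Sat, Sun — 2 of them qualify.
Total: 39 + 2 = 41.

41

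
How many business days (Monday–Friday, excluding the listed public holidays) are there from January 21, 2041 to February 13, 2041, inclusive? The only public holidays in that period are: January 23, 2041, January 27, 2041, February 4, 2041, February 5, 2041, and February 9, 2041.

15 business days

January 21, 2041 is a Monday.
The range spans 24 days (inclusive of both endpoints).
24 = 7 × 3 + 3, so there are 3 full weeks plus 3 extra days.
Each full week contributes 5 weekdays (Mon–Fri): 3 × 5 = 15.
The 3 extra days are Monday, Tuesday, Wednesday — 3 of them qualify.
Total: 15 + 3 = 18.
Holidays: January 23, 2041 (Wed); January 27, 2041 (Sun); February 4, 2041 (Mon); February 5, 2041 (Tue); February 9, 2041 (Sat).
3 of the 5 holidays fall on weekdays; the rest are weekends and were already excluded.
Business days: 18 − 3 = 15.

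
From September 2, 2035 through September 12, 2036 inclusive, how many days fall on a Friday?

September 2, 2035 is a Sunday.
The range spans 377 days (inclusive of both endpoints).
377 = 7 × 53 + 6, so there are 53 full weeks plus 6 extra days.
Each full week contributes one Friday: 53 so far.
The 6 extra days are Sunday, Monday, Tuesday, Wednesday, Thursday, Friday — 1 of them qualifies.
Total: 53 + 1 = 54.

54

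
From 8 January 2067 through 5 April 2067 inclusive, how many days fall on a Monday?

13 Mondays

8 January 2067 is a Saturday.
The range spans 88 days (inclusive of both endpoints).
88 = 7 × 12 + 4, so there are 12 full weeks plus 4 extra days.
Each full week contributes one Monday: 12 so far.
The 4 extra days are Sat, Sun, Mon, Tue — 1 of them qualifies.
Total: 12 + 1 = 13.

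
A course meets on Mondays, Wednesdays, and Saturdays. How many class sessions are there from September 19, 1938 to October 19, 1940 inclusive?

September 19, 1938 is a Monday.
That's 762 days from start to end, counting both.
762 = 7 × 108 + 6, so there are 108 full weeks plus 6 extra days.
Each full week contributes 3 days from the set (Mon, Wed, Sat): 108 × 3 = 324.
The 6 extra days are Monday, Tuesday, Wednesday, Thursday, Friday, Saturday — 3 of them qualify.
Total: 324 + 3 = 327.

327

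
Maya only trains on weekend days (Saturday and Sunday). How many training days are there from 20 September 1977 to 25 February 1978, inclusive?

45

20 September 1977 is a Tuesday.
The range spans 159 days (inclusive of both endpoints).
159 = 7 × 22 + 5, so there are 22 full weeks plus 5 extra days.
Each full week contributes 2 weekend days (Sat, Sun): 22 × 2 = 44.
The 5 extra days are Tue, Wed, Thu, Fri, Sat — 1 of them qualifies.
Total: 44 + 1 = 45.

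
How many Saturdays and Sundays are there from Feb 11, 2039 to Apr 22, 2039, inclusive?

20

Feb 11, 2039 is a Friday.
From Feb 11, 2039 to Apr 22, 2039 is 71 days inclusive.
71 = 7 × 10 + 1, so there are 10 full weeks plus 1 extra day.
Each full week contributes 2 weekend days (Sat, Sun): 10 × 2 = 20.
The 1 extra day is Friday — none qualify.
Total: 20 + 0 = 20.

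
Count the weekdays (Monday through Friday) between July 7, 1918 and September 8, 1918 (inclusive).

July 7, 1918 is a Sunday.
From July 7, 1918 to September 8, 1918 is 64 days inclusive.
64 = 7 × 9 + 1, so there are 9 full weeks plus 1 extra day.
Each full week contributes 5 weekdays (Mon–Fri): 9 × 5 = 45.
The 1 extra day is Sun — none qualify.
Total: 45 + 0 = 45.

45 weekdays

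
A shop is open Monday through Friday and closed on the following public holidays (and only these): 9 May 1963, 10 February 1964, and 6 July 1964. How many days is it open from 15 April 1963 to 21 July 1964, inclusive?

15 April 1963 is a Monday.
The range spans 464 days (inclusive of both endpoints).
464 = 7 × 66 + 2, so there are 66 full weeks plus 2 extra days.
Each full week contributes 5 weekdays (Mon–Fri): 66 × 5 = 330.
The 2 extra days are Monday, Tuesday — 2 of them qualify.
Total: 330 + 2 = 332.
Holidays: 9 May 1963 (Thu); 10 February 1964 (Mon); 6 July 1964 (Mon).
All 3 holidays fall on weekdays, so subtract 3.
Business days: 332 − 3 = 329.

329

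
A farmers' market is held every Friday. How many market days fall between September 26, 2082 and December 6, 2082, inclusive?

September 26, 2082 is a Saturday.
The range spans 72 days (inclusive of both endpoints).
72 = 7 × 10 + 2, so there are 10 full weeks plus 2 extra days.
Each full week contributes one Friday: 10 so far.
The 2 extra days are Sat, Sun — none qualify.
Total: 10 + 0 = 10.

10 Fridays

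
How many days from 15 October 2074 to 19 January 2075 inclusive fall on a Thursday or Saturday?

28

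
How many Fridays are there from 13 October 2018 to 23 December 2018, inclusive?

13 October 2018 is a Saturday.
That's 72 days from start to end, counting both.
72 = 7 × 10 + 2, so there are 10 full weeks plus 2 extra days.
Each full week contributes one Friday: 10 so far.
The 2 extra days are Saturday, Sunday — none qualify.
Total: 10 + 0 = 10.

10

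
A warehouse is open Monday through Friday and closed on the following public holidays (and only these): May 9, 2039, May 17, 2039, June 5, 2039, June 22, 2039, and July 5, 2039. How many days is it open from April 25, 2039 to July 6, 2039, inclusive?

April 25, 2039 is a Monday.
From April 25, 2039 to July 6, 2039 is 73 days inclusive.
73 = 7 × 10 + 3, so there are 10 full weeks plus 3 extra days.
Each full week contributes 5 weekdays (Mon–Fri): 10 × 5 = 50.
The 3 extra days are Mon, Tue, Wed — 3 of them qualify.
Total: 50 + 3 = 53.
Holidays: May 9, 2039 (Mon); May 17, 2039 (Tue); June 5, 2039 (Sun); June 22, 2039 (Wed); July 5, 2039 (Tue).
4 of the 5 holidays fall on weekdays; the rest are weekends and were already excluded.
Business days: 53 − 4 = 49.

49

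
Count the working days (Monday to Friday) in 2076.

262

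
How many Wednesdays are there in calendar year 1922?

Jan 1, 1922 is a Sunday.
From Jan 1, 1922 to Dec 31, 1922 is 365 days inclusive.
365 = 7 × 52 + 1, so there are 52 full weeks plus 1 extra day.
Each full week contributes one Wednesday: 52 so far.
The 1 extra day is Sunday — none qualify.
Total: 52 + 0 = 52.

52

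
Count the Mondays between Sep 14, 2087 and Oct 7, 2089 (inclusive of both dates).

108 Mondays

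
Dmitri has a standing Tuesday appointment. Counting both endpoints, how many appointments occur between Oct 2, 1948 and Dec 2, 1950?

113 Tuesdays

Oct 2, 1948 is a Saturday.
That's 792 days from start to end, counting both.
792 = 7 × 113 + 1, so there are 113 full weeks plus 1 extra day.
Each full week contributes one Tuesday: 113 so far.
The 1 extra day is Saturday — none qualify.
Total: 113 + 0 = 113.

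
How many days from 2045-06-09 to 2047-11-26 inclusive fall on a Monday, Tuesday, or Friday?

387

2045-06-09 is a Friday.
That's 901 days from start to end, counting both.
901 = 7 × 128 + 5, so there are 128 full weeks plus 5 extra days.
Each full week contributes 3 days from the set (Mon, Tue, Fri): 128 × 3 = 384.
The 5 extra days are Friday, Saturday, Sunday, Monday, Tuesday — 3 of them qualify.
Total: 384 + 3 = 387.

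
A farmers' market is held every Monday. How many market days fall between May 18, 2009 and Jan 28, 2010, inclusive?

37

May 18, 2009 is a Monday.
That's 256 days from start to end, counting both.
256 = 7 × 36 + 4, so there are 36 full weeks plus 4 extra days.
Each full week contributes one Monday: 36 so far.
The 4 extra days are Monday, Tuesday, Wednesday, Thursday — 1 of them qualifies.
Total: 36 + 1 = 37.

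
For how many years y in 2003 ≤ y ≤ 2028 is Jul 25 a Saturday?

4

Day of week of July 25 in each year:
2003: Fri, 2004: Sun, 2005: Mon, 2006: Tue, 2007: Wed, 2008: Fri, 2009: Sat ✓, 2010: Sun, 2011: Mon, 2012: Wed, 2013: Thu, 2014: Fri, 2015: Sat ✓, 2016: Mon, 2017: Tue, 2018: Wed, 2019: Thu, 2020: Sat ✓, 2021: Sun, 2022: Mon, 2023: Tue, 2024: Thu, 2025: Fri, 2026: Sat ✓, 2027: Sun, 2028: Tue
Saturdays: 2009, 2015, 2020, 2026.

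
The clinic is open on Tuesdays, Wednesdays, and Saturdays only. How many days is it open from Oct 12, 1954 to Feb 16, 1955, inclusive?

Oct 12, 1954 is a Tuesday.
From Oct 12, 1954 to Feb 16, 1955 is 128 days inclusive.
128 = 7 × 18 + 2, so there are 18 full weeks plus 2 extra days.
Each full week contributes 3 days from the set (Tue, Wed, Sat): 18 × 3 = 54.
The 2 extra days are Tuesday, Wednesday — 2 of them qualify.
Total: 54 + 2 = 56.

56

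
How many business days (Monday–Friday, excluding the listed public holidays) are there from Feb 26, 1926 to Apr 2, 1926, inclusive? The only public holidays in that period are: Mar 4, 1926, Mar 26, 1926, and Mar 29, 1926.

23 business days

Feb 26, 1926 is a Friday.
The range spans 36 days (inclusive of both endpoints).
36 = 7 × 5 + 1, so there are 5 full weeks plus 1 extra day.
Each full week contributes 5 weekdays (Mon–Fri): 5 × 5 = 25.
The 1 extra day is Friday — 1 of them qualifies.
Total: 25 + 1 = 26.
Holidays: Mar 4, 1926 (Thu); Mar 26, 1926 (Fri); Mar 29, 1926 (Mon).
All 3 holidays fall on weekdays, so subtract 3.
Business days: 26 − 3 = 23.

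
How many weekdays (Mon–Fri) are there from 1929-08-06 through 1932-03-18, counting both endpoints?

684

1929-08-06 is a Tuesday.
The range spans 956 days (inclusive of both endpoints).
956 = 7 × 136 + 4, so there are 136 full weeks plus 4 extra days.
Each full week contributes 5 weekdays (Mon–Fri): 136 × 5 = 680.
The 4 extra days are Tue, Wed, Thu, Fri — 4 of them qualify.
Total: 680 + 4 = 684.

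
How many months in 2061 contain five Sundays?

A month has five Sundays exactly when Sunday falls within its first (length − 28) days.
Jan: 31 days, starts Sat → 5 of Sat, Sun, Mon ✓
Feb: 28 days, starts Tue → 5 of (none)
Mar: 31 days, starts Tue → 5 of Tue, Wed, Thu
Apr: 30 days, starts Fri → 5 of Fri, Sat
May: 31 days, starts Sun → 5 of Sun, Mon, Tue ✓
Jun: 30 days, starts Wed → 5 of Wed, Thu
Jul: 31 days, starts Fri → 5 of Fri, Sat, Sun ✓
Aug: 31 days, starts Mon → 5 of Mon, Tue, Wed
Sep: 30 days, starts Thu → 5 of Thu, Fri
Oct: 31 days, starts Sat → 5 of Sat, Sun, Mon ✓
Nov: 30 days, starts Tue → 5 of Tue, Wed
Dec: 31 days, starts Thu → 5 of Thu, Fri, Sat
Months with five Sundays: Jan, May, Jul, Oct.

4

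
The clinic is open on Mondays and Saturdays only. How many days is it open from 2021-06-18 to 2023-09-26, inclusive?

238

2021-06-18 is a Friday.
That's 831 days from start to end, counting both.
831 = 7 × 118 + 5, so there are 118 full weeks plus 5 extra days.
Each full week contributes 2 days from the set (Mon, Sat): 118 × 2 = 236.
The 5 extra days are Fri, Sat, Sun, Mon, Tue — 2 of them qualify.
Total: 236 + 2 = 238.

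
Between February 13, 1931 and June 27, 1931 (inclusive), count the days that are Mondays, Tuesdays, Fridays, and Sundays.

77

February 13, 1931 is a Friday.
From February 13, 1931 to June 27, 1931 is 135 days inclusive.
135 = 7 × 19 + 2, so there are 19 full weeks plus 2 extra days.
Each full week contributes 4 days from the set (Mon, Tue, Fri, Sun): 19 × 4 = 76.
The 2 extra days are Friday, Saturday — 1 of them qualifies.
Total: 76 + 1 = 77.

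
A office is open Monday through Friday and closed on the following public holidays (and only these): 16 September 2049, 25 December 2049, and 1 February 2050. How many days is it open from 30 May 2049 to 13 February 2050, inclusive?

30 May 2049 is a Sunday.
The range spans 260 days (inclusive of both endpoints).
260 = 7 × 37 + 1, so there are 37 full weeks plus 1 extra day.
Each full week contributes 5 weekdays (Mon–Fri): 37 × 5 = 185.
The 1 extra day is Sun — none qualify.
Total: 185 + 0 = 185.
Holidays: 16 September 2049 (Thu); 25 December 2049 (Sat); 1 February 2050 (Tue).
2 of the 3 holidays fall on weekdays; the rest are weekends and were already excluded.
Business days: 185 − 2 = 183.

183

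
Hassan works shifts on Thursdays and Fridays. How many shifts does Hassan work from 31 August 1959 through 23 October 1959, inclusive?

16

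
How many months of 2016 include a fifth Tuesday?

A month has five Tuesdays exactly when Tuesday falls within its first (length − 28) days.
Jan: 31 days, starts Fri → 5 of Fri, Sat, Sun
Feb: 29 days, starts Mon → 5 of Mon
Mar: 31 days, starts Tue → 5 of Tue, Wed, Thu ✓
Apr: 30 days, starts Fri → 5 of Fri, Sat
May: 31 days, starts Sun → 5 of Sun, Mon, Tue ✓
Jun: 30 days, starts Wed → 5 of Wed, Thu
Jul: 31 days, starts Fri → 5 of Fri, Sat, Sun
Aug: 31 days, starts Mon → 5 of Mon, Tue, Wed ✓
Sep: 30 days, starts Thu → 5 of Thu, Fri
Oct: 31 days, starts Sat → 5 of Sat, Sun, Mon
Nov: 30 days, starts Tue → 5 of Tue, Wed ✓
Dec: 31 days, starts Thu → 5 of Thu, Fri, Sat
Months with five Tuesdays: Mar, May, Aug, Nov.

4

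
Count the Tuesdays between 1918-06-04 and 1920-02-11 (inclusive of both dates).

89

1918-06-04 is a Tuesday.
From 1918-06-04 to 1920-02-11 is 618 days inclusive.
618 = 7 × 88 + 2, so there are 88 full weeks plus 2 extra days.
Each full week contributes one Tuesday: 88 so far.
The 2 extra days are Tue, Wed — 1 of them qualifies.
Total: 88 + 1 = 89.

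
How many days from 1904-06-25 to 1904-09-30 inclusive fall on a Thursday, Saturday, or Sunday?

42

1904-06-25 is a Saturday.
The range spans 98 days (inclusive of both endpoints).
98 = 7 × 14, so the span is exactly 14 full weeks.
Each full week contributes 3 days from the set (Thu, Sat, Sun): 14 × 3 = 42.
Total: 42.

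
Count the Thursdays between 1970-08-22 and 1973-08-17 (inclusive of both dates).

156

1970-08-22 is a Saturday.
That's 1092 days from start to end, counting both.
1092 = 7 × 156, so the span is exactly 156 full weeks.
Each full week contributes one Thursday: 156 so far.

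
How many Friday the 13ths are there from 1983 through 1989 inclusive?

13

Friday-the-13ths by year:
1983: May
1984: Jan, Apr, Jul
1985: Sep, Dec
1986: Jun
1987: Feb, Mar, Nov
1988: May
1989: Jan, Oct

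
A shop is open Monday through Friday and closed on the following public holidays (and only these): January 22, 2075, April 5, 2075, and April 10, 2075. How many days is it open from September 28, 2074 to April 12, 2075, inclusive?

138

September 28, 2074 is a Friday.
The range spans 197 days (inclusive of both endpoints).
197 = 7 × 28 + 1, so there are 28 full weeks plus 1 extra day.
Each full week contributes 5 weekdays (Mon–Fri): 28 × 5 = 140.
The 1 extra day is Friday — 1 of them qualifies.
Total: 140 + 1 = 141.
Holidays: January 22, 2075 (Tue); April 5, 2075 (Fri); April 10, 2075 (Wed).
All 3 holidays fall on weekdays, so subtract 3.
Business days: 141 − 3 = 138.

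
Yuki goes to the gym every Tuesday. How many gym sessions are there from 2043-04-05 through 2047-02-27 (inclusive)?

2043-04-05 is a Sunday.
From 2043-04-05 to 2047-02-27 is 1425 days inclusive.
1425 = 7 × 203 + 4, so there are 203 full weeks plus 4 extra days.
Each full week contributes one Tuesday: 203 so far.
The 4 extra days are Sun, Mon, Tue, Wed — 1 of them qualifies.
Total: 203 + 1 = 204.

204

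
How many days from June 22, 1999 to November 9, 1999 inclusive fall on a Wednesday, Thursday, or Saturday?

60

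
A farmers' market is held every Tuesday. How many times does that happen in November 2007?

2007-11-01 is a Thursday.
From 2007-11-01 to 2007-11-30 is 30 days inclusive.
30 = 7 × 4 + 2, so there are 4 full weeks plus 2 extra days.
Each full week contributes one Tuesday: 4 so far.
The 2 extra days are Thursday, Friday — none qualify.
Total: 4 + 0 = 4.

4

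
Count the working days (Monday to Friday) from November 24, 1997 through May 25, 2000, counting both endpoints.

654 weekdays

November 24, 1997 is a Monday.
That's 914 days from start to end, counting both.
914 = 7 × 130 + 4, so there are 130 full weeks plus 4 extra days.
Each full week contributes 5 weekdays (Mon–Fri): 130 × 5 = 650.
The 4 extra days are Monday, Tuesday, Wednesday, Thursday — 4 of them qualify.
Total: 650 + 4 = 654.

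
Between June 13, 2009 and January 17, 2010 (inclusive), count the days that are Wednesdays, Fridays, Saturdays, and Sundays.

June 13, 2009 is a Saturday.
The range spans 219 days (inclusive of both endpoints).
219 = 7 × 31 + 2, so there are 31 full weeks plus 2 extra days.
Each full week contributes 4 days from the set (Wed, Fri, Sat, Sun): 31 × 4 = 124.
The 2 extra days are Sat, Sun — 2 of them qualify.
Total: 124 + 2 = 126.

126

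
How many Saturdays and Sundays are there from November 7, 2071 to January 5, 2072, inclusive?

November 7, 2071 is a Saturday.
The range spans 60 days (inclusive of both endpoints).
60 = 7 × 8 + 4, so there are 8 full weeks plus 4 extra days.
Each full week contributes 2 weekend days (Sat, Sun): 8 × 2 = 16.
The 4 extra days are Saturday, Sunday, Monday, Tuesday — 2 of them qualify.
Total: 16 + 2 = 18.

18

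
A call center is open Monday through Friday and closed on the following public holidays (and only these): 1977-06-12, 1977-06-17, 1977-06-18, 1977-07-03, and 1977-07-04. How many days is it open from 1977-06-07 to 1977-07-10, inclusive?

22

1977-06-07 is a Tuesday.
The range spans 34 days (inclusive of both endpoints).
34 = 7 × 4 + 6, so there are 4 full weeks plus 6 extra days.
Each full week contributes 5 weekdays (Mon–Fri): 4 × 5 = 20.
The 6 extra days are Tuesday, Wednesday, Thursday, Friday, Saturday, Sunday — 4 of them qualify.
Total: 20 + 4 = 24.
Holidays: 1977-06-12 (Sun); 1977-06-17 (Fri); 1977-06-18 (Sat); 1977-07-03 (Sun); 1977-07-04 (Mon).
2 of the 5 holidays fall on weekdays; the rest are weekends and were already excluded.
Business days: 24 − 2 = 22.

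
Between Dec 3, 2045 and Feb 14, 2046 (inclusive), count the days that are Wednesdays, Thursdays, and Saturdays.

31

Dec 3, 2045 is a Sunday.
That's 74 days from start to end, counting both.
74 = 7 × 10 + 4, so there are 10 full weeks plus 4 extra days.
Each full week contributes 3 days from the set (Wed, Thu, Sat): 10 × 3 = 30.
The 4 extra days are Sunday, Monday, Tuesday, Wednesday — 1 of them qualifies.
Total: 30 + 1 = 31.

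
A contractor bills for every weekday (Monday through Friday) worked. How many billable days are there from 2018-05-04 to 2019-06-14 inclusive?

2018-05-04 is a Friday.
That's 407 days from start to end, counting both.
407 = 7 × 58 + 1, so there are 58 full weeks plus 1 extra day.
Each full week contributes 5 weekdays (Mon–Fri): 58 × 5 = 290.
The 1 extra day is Fri — 1 of them qualifies.
Total: 290 + 1 = 291.

291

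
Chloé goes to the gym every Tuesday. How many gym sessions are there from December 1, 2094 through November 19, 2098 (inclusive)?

207 Tuesdays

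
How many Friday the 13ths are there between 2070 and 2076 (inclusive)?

13

Friday-the-13ths by year:
2070: Jun
2071: Feb, Mar, Nov
2072: May
2073: Jan, Oct
2074: Apr, Jul
2075: Sep, Dec
2076: Mar, Nov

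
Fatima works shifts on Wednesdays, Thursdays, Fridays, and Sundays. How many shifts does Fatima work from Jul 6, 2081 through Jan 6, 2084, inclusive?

Jul 6, 2081 is a Sunday.
The range spans 915 days (inclusive of both endpoints).
915 = 7 × 130 + 5, so there are 130 full weeks plus 5 extra days.
Each full week contributes 4 days from the set (Wed, Thu, Fri, Sun): 130 × 4 = 520.
The 5 extra days are Sun, Mon, Tue, Wed, Thu — 3 of them qualify.
Total: 520 + 3 = 523.

523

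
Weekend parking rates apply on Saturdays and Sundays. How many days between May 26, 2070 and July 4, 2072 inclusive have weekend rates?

220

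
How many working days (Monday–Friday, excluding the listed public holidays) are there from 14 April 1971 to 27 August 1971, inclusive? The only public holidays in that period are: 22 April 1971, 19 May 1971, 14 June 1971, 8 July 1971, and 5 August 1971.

93

14 April 1971 is a Wednesday.
The range spans 136 days (inclusive of both endpoints).
136 = 7 × 19 + 3, so there are 19 full weeks plus 3 extra days.
Each full week contributes 5 weekdays (Mon–Fri): 19 × 5 = 95.
The 3 extra days are Wed, Thu, Fri — 3 of them qualify.
Total: 95 + 3 = 98.
Holidays: 22 April 1971 (Thu); 19 May 1971 (Wed); 14 June 1971 (Mon); 8 July 1971 (Thu); 5 August 1971 (Thu).
All 5 holidays fall on weekdays, so subtract 5.
Business days: 98 − 5 = 93.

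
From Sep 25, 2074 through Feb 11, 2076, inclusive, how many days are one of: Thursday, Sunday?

144

Sep 25, 2074 is a Tuesday.
From Sep 25, 2074 to Feb 11, 2076 is 505 days inclusive.
505 = 7 × 72 + 1, so there are 72 full weeks plus 1 extra day.
Each full week contributes 2 days from the set (Thu, Sun): 72 × 2 = 144.
The 1 extra day is Tuesday — none qualify.
Total: 144 + 0 = 144.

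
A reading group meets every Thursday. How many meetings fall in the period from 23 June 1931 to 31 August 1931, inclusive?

10

23 June 1931 is a Tuesday.
The range spans 70 days (inclusive of both endpoints).
70 = 7 × 10, so the span is exactly 10 full weeks.
Each full week contributes one Thursday: 10 so far.
Total: 10.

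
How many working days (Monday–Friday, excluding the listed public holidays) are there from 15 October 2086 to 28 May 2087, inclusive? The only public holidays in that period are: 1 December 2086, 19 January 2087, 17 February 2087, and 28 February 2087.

160 working days

15 October 2086 is a Tuesday.
From 15 October 2086 to 28 May 2087 is 226 days inclusive.
226 = 7 × 32 + 2, so there are 32 full weeks plus 2 extra days.
Each full week contributes 5 weekdays (Mon–Fri): 32 × 5 = 160.
The 2 extra days are Tue, Wed — 2 of them qualify.
Total: 160 + 2 = 162.
Holidays: 1 December 2086 (Sun); 19 January 2087 (Sun); 17 February 2087 (Mon); 28 February 2087 (Fri).
2 of the 4 holidays fall on weekdays; the rest are weekends and were already excluded.
Business days: 162 − 2 = 160.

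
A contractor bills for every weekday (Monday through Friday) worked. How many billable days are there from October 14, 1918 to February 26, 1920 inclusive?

October 14, 1918 is a Monday.
From October 14, 1918 to February 26, 1920 is 501 days inclusive.
501 = 7 × 71 + 4, so there are 71 full weeks plus 4 extra days.
Each full week contributes 5 weekdays (Mon–Fri): 71 × 5 = 355.
The 4 extra days are Monday, Tuesday, Wednesday, Thursday — 4 of them qualify.
Total: 355 + 4 = 359.

359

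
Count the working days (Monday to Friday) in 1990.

1 January 1990 is a Monday.
That's 365 days from start to end, counting both.
365 = 7 × 52 + 1, so there are 52 full weeks plus 1 extra day.
Each full week contributes 5 weekdays (Mon–Fri): 52 × 5 = 260.
The 1 extra day is Monday — 1 of them qualifies.
Total: 260 + 1 = 261.

261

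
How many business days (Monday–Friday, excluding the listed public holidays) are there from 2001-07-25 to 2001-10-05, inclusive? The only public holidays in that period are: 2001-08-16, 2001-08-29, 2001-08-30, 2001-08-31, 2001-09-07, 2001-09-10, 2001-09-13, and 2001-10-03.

2001-07-25 is a Wednesday.
From 2001-07-25 to 2001-10-05 is 73 days inclusive.
73 = 7 × 10 + 3, so there are 10 full weeks plus 3 extra days.
Each full week contributes 5 weekdays (Mon–Fri): 10 × 5 = 50.
The 3 extra days are Wed, Thu, Fri — 3 of them qualify.
Total: 50 + 3 = 53.
Holidays: 2001-08-16 (Thu); 2001-08-29 (Wed); 2001-08-30 (Thu); 2001-08-31 (Fri); 2001-09-07 (Fri); 2001-09-10 (Mon); 2001-09-13 (Thu); 2001-10-03 (Wed).
All 8 holidays fall on weekdays, so subtract 8.
Business days: 53 − 8 = 45.

45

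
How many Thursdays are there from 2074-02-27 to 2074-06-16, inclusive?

16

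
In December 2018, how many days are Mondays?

2018-12-01 is a Saturday.
The range spans 31 days (inclusive of both endpoints).
31 = 7 × 4 + 3, so there are 4 full weeks plus 3 extra days.
Each full week contributes one Monday: 4 so far.
The 3 extra days are Sat, Sun, Mon — 1 of them qualifies.
Total: 4 + 1 = 5.

5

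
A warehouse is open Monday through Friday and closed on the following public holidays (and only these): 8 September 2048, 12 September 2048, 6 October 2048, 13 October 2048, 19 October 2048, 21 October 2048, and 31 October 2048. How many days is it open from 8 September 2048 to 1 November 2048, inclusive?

8 September 2048 is a Tuesday.
From 8 September 2048 to 1 November 2048 is 55 days inclusive.
55 = 7 × 7 + 6, so there are 7 full weeks plus 6 extra days.
Each full week contributes 5 weekdays (Mon–Fri): 7 × 5 = 35.
The 6 extra days are Tue, Wed, Thu, Fri, Sat, Sun — 4 of them qualify.
Total: 35 + 4 = 39.
Holidays: 8 September 2048 (Tue); 12 September 2048 (Sat); 6 October 2048 (Tue); 13 October 2048 (Tue); 19 October 2048 (Mon); 21 October 2048 (Wed); 31 October 2048 (Sat).
5 of the 7 holidays fall on weekdays; the rest are weekends and were already excluded.
Business days: 39 − 5 = 34.

34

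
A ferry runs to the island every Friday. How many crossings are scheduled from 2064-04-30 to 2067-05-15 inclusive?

2064-04-30 is a Wednesday.
From 2064-04-30 to 2067-05-15 is 1111 days inclusive.
1111 = 7 × 158 + 5, so there are 158 full weeks plus 5 extra days.
Each full week contributes one Friday: 158 so far.
The 5 extra days are Wed, Thu, Fri, Sat, Sun — 1 of them qualifies.
Total: 158 + 1 = 159.

159 Fridays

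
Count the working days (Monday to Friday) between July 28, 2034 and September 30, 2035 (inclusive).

July 28, 2034 is a Friday.
That's 430 days from start to end, counting both.
430 = 7 × 61 + 3, so there are 61 full weeks plus 3 extra days.
Each full week contributes 5 weekdays (Mon–Fri): 61 × 5 = 305.
The 3 extra days are Fri, Sat, Sun — 1 of them qualifies.
Total: 305 + 1 = 306.

306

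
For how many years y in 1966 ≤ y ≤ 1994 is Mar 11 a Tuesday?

4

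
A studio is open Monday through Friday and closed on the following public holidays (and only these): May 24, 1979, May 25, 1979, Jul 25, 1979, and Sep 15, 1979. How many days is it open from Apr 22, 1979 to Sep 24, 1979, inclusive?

108 business days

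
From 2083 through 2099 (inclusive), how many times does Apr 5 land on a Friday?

Day of week of April 5 in each year:
2083: Mon, 2084: Wed, 2085: Thu, 2086: Fri ✓, 2087: Sat, 2088: Mon, 2089: Tue, 2090: Wed, 2091: Thu, 2092: Sat, 2093: Sun, 2094: Mon, 2095: Tue, 2096: Thu, 2097: Fri ✓, 2098: Sat, 2099: Sun
Fridays: 2086, 2097.

2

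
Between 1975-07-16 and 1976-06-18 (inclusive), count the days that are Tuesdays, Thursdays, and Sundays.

1975-07-16 is a Wednesday.
The range spans 339 days (inclusive of both endpoints).
339 = 7 × 48 + 3, so there are 48 full weeks plus 3 extra days.
Each full week contributes 3 days from the set (Tue, Thu, Sun): 48 × 3 = 144.
The 3 extra days are Wed, Thu, Fri — 1 of them qualifies.
Total: 144 + 1 = 145.

145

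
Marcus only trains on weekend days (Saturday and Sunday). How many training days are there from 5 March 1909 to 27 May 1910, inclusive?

128

5 March 1909 is a Friday.
That's 449 days from start to end, counting both.
449 = 7 × 64 + 1, so there are 64 full weeks plus 1 extra day.
Each full week contributes 2 weekend days (Sat, Sun): 64 × 2 = 128.
The 1 extra day is Friday — none qualify.
Total: 128 + 0 = 128.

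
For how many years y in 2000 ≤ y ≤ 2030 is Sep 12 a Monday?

4

Day of week of September 12 in each year:
2000: Tue, 2001: Wed, 2002: Thu, 2003: Fri, 2004: Sun, 2005: Mon ✓, 2006: Tue, 2007: Wed, 2008: Fri, 2009: Sat, 2010: Sun, 2011: Mon ✓, 2012: Wed, 2013: Thu, 2014: Fri, 2015: Sat, 2016: Mon ✓, 2017: Tue, 2018: Wed, 2019: Thu, 2020: Sat, 2021: Sun, 2022: Mon ✓, 2023: Tue, 2024: Thu, 2025: Fri, 2026: Sat, 2027: Sun, 2028: Tue, 2029: Wed, 2030: Thu
Mondays: 2005, 2011, 2016, 2022.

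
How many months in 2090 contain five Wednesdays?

4

A month has five Wednesdays exactly when Wednesday falls within its first (length − 28) days.
Jan: 31 days, starts Sun → 5 of Sun, Mon, Tue
Feb: 28 days, starts Wed → 5 of (none)
Mar: 31 days, starts Wed → 5 of Wed, Thu, Fri ✓
Apr: 30 days, starts Sat → 5 of Sat, Sun
May: 31 days, starts Mon → 5 of Mon, Tue, Wed ✓
Jun: 30 days, starts Thu → 5 of Thu, Fri
Jul: 31 days, starts Sat → 5 of Sat, Sun, Mon
Aug: 31 days, starts Tue → 5 of Tue, Wed, Thu ✓
Sep: 30 days, starts Fri → 5 of Fri, Sat
Oct: 31 days, starts Sun → 5 of Sun, Mon, Tue
Nov: 30 days, starts Wed → 5 of Wed, Thu ✓
Dec: 31 days, starts Fri → 5 of Fri, Sat, Sun
Months with five Wednesdays: Mar, May, Aug, Nov.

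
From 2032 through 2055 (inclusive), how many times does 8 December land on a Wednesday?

4

Day of week of December 8 in each year:
2032: Wed ✓, 2033: Thu, 2034: Fri, 2035: Sat, 2036: Mon, 2037: Tue, 2038: Wed ✓, 2039: Thu, 2040: Sat, 2041: Sun, 2042: Mon, 2043: Tue, 2044: Thu, 2045: Fri, 2046: Sat, 2047: Sun, 2048: Tue, 2049: Wed ✓, 2050: Thu, 2051: Fri, 2052: Sun, 2053: Mon, 2054: Tue, 2055: Wed ✓
Wednesdays: 2032, 2038, 2049, 2055.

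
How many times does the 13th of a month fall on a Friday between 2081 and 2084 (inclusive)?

6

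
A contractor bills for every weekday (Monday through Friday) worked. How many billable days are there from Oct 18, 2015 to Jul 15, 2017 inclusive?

455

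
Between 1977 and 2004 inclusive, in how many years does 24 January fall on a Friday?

Day of week of January 24 in each year:
1977: Mon, 1978: Tue, 1979: Wed, 1980: Thu, 1981: Sat, 1982: Sun, 1983: Mon, 1984: Tue, 1985: Thu, 1986: Fri ✓, 1987: Sat, 1988: Sun, 1989: Tue, 1990: Wed, 1991: Thu, 1992: Fri ✓, 1993: Sun, 1994: Mon, 1995: Tue, 1996: Wed, 1997: Fri ✓, 1998: Sat, 1999: Sun, 2000: Mon, 2001: Wed, 2002: Thu, 2003: Fri ✓, 2004: Sat
Fridays: 1986, 1992, 1997, 2003.

4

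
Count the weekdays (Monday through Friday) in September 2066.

2066-09-01 is a Wednesday.
That's 30 days from start to end, counting both.
30 = 7 × 4 + 2, so there are 4 full weeks plus 2 extra days.
Each full week contributes 5 weekdays (Mon–Fri): 4 × 5 = 20.
The 2 extra days are Wed, Thu — 2 of them qualify.
Total: 20 + 2 = 22.

22 weekdays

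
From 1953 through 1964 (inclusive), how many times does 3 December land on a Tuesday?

2

Day of week of December 3 in each year:
1953: Thu, 1954: Fri, 1955: Sat, 1956: Mon, 1957: Tue ✓, 1958: Wed, 1959: Thu, 1960: Sat, 1961: Sun, 1962: Mon, 1963: Tue ✓, 1964: Thu
Tuesdays: 1957, 1963.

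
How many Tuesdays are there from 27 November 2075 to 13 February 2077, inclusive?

27 November 2075 is a Wednesday.
That's 445 days from start to end, counting both.
445 = 7 × 63 + 4, so there are 63 full weeks plus 4 extra days.
Each full week contributes one Tuesday: 63 so far.
The 4 extra days are Wed, Thu, Fri, Sat — none qualify.
Total: 63 + 0 = 63.

63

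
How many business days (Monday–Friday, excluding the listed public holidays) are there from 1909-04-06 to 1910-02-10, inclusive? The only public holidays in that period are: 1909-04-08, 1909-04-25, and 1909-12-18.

222

1909-04-06 is a Tuesday.
From 1909-04-06 to 1910-02-10 is 311 days inclusive.
311 = 7 × 44 + 3, so there are 44 full weeks plus 3 extra days.
Each full week contributes 5 weekdays (Mon–Fri): 44 × 5 = 220.
The 3 extra days are Tuesday, Wednesday, Thursday — 3 of them qualify.
Total: 220 + 3 = 223.
Holidays: 1909-04-08 (Thu); 1909-04-25 (Sun); 1909-12-18 (Sat).
1 of the 3 holidays fall on weekdays; the rest are weekends and were already excluded.
Business days: 223 − 1 = 222.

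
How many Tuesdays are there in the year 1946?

January 1, 1946 is a Tuesday.
The range spans 365 days (inclusive of both endpoints).
365 = 7 × 52 + 1, so there are 52 full weeks plus 1 extra day.
Each full week contributes one Tuesday: 52 so far.
The 1 extra day is Tue — 1 of them qualifies.
Total: 52 + 1 = 53.

53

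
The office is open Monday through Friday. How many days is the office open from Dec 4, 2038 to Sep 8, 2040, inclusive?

Dec 4, 2038 is a Saturday.
The range spans 645 days (inclusive of both endpoints).
645 = 7 × 92 + 1, so there are 92 full weeks plus 1 extra day.
Each full week contributes 5 weekdays (Mon–Fri): 92 × 5 = 460.
The 1 extra day is Sat — none qualify.
Total: 460 + 0 = 460.

460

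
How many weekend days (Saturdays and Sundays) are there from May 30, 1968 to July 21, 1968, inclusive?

16

May 30, 1968 is a Thursday.
That's 53 days from start to end, counting both.
53 = 7 × 7 + 4, so there are 7 full weeks plus 4 extra days.
Each full week contributes 2 weekend days (Sat, Sun): 7 × 2 = 14.
The 4 extra days are Thursday, Friday, Saturday, Sunday — 2 of them qualify.
Total: 14 + 2 = 16.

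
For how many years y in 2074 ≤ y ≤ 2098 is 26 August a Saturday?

3

Day of week of August 26 in each year:
2074: Sun, 2075: Mon, 2076: Wed, 2077: Thu, 2078: Fri, 2079: Sat ✓, 2080: Mon, 2081: Tue, 2082: Wed, 2083: Thu, 2084: Sat ✓, 2085: Sun, 2086: Mon, 2087: Tue, 2088: Thu, 2089: Fri, 2090: Sat ✓, 2091: Sun, 2092: Tue, 2093: Wed, 2094: Thu, 2095: Fri, 2096: Sun, 2097: Mon, 2098: Tue
Saturdays: 2079, 2084, 2090.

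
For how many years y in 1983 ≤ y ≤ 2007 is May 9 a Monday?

4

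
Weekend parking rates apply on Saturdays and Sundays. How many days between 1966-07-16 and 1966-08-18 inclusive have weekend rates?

10

1966-07-16 is a Saturday.
The range spans 34 days (inclusive of both endpoints).
34 = 7 × 4 + 6, so there are 4 full weeks plus 6 extra days.
Each full week contributes 2 weekend days (Sat, Sun): 4 × 2 = 8.
The 6 extra days are Sat, Sun, Mon, Tue, Wed, Thu — 2 of them qualify.
Total: 8 + 2 = 10.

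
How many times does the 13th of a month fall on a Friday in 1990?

The 13th falls on a Friday when the month's 13th has weekday Fri.
Jan 13 is Sat; Feb 13 is Tue; Mar 13 is Tue; Apr 13 is Fri ✓; May 13 is Sun; Jun 13 is Wed; Jul 13 is Fri ✓; Aug 13 is Mon; Sep 13 is Thu; Oct 13 is Sat; Nov 13 is Tue; Dec 13 is Thu.
Friday the 13ths: Apr, Jul.

2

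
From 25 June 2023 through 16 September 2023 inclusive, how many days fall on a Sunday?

25 June 2023 is a Sunday.
That's 84 days from start to end, counting both.
84 = 7 × 12, so the span is exactly 12 full weeks.
Each full week contributes one Sunday: 12 so far.

12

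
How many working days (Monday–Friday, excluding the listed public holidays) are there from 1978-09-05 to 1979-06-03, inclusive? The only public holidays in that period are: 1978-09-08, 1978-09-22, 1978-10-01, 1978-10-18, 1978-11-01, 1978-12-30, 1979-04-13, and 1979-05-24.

1978-09-05 is a Tuesday.
From 1978-09-05 to 1979-06-03 is 272 days inclusive.
272 = 7 × 38 + 6, so there are 38 full weeks plus 6 extra days.
Each full week contributes 5 weekdays (Mon–Fri): 38 × 5 = 190.
The 6 extra days are Tuesday, Wednesday, Thursday, Friday, Saturday, Sunday — 4 of them qualify.
Total: 190 + 4 = 194.
Holidays: 1978-09-08 (Fri); 1978-09-22 (Fri); 1978-10-01 (Sun); 1978-10-18 (Wed); 1978-11-01 (Wed); 1978-12-30 (Sat); 1979-04-13 (Fri); 1979-05-24 (Thu).
6 of the 8 holidays fall on weekdays; the rest are weekends and were already excluded.
Business days: 194 − 6 = 188.

188 working days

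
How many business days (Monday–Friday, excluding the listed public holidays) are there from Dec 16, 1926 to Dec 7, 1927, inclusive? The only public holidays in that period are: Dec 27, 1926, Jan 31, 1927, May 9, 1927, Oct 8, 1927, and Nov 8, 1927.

Dec 16, 1926 is a Thursday.
From Dec 16, 1926 to Dec 7, 1927 is 357 days inclusive.
357 = 7 × 51, so the span is exactly 51 full weeks.
Each full week contributes 5 weekdays (Mon–Fri): 51 × 5 = 255.
Holidays: Dec 27, 1926 (Mon); Jan 31, 1927 (Mon); May 9, 1927 (Mon); Oct 8, 1927 (Sat); Nov 8, 1927 (Tue).
4 of the 5 holidays fall on weekdays; the rest are weekends and were already excluded.
Business days: 255 − 4 = 251.

251 business days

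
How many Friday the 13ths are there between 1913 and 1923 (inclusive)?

Friday-the-13ths by year:
1913: Jun
1914: Feb, Mar, Nov
1915: Aug
1916: Oct
1917: Apr, Jul
1918: Sep, Dec
1919: Jun
1920: Feb, Aug
1921: May
1922: Jan, Oct
1923: Apr, Jul

18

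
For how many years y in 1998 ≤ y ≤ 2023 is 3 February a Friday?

4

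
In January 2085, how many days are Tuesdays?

1 January 2085 is a Monday.
The range spans 31 days (inclusive of both endpoints).
31 = 7 × 4 + 3, so there are 4 full weeks plus 3 extra days.
Each full week contributes one Tuesday: 4 so far.
The 3 extra days are Monday, Tuesday, Wednesday — 1 of them qualifies.
Total: 4 + 1 = 5.

5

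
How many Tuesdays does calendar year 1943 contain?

January 1, 1943 is a Friday.
That's 365 days from start to end, counting both.
365 = 7 × 52 + 1, so there are 52 full weeks plus 1 extra day.
Each full week contributes one Tuesday: 52 so far.
The 1 extra day is Friday — none qualify.
Total: 52 + 0 = 52.

52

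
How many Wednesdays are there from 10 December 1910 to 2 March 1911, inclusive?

12 Wednesdays

10 December 1910 is a Saturday.
From 10 December 1910 to 2 March 1911 is 83 days inclusive.
83 = 7 × 11 + 6, so there are 11 full weeks plus 6 extra days.
Each full week contributes one Wednesday: 11 so far.
The 6 extra days are Sat, Sun, Mon, Tue, Wed, Thu — 1 of them qualifies.
Total: 11 + 1 = 12.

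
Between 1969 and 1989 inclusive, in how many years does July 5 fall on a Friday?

Day of week of July 5 in each year:
1969: Sat, 1970: Sun, 1971: Mon, 1972: Wed, 1973: Thu, 1974: Fri ✓, 1975: Sat, 1976: Mon, 1977: Tue, 1978: Wed, 1979: Thu, 1980: Sat, 1981: Sun, 1982: Mon, 1983: Tue, 1984: Thu, 1985: Fri ✓, 1986: Sat, 1987: Sun, 1988: Tue, 1989: Wed
Fridays: 1974, 1985.

2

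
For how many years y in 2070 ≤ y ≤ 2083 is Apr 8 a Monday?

2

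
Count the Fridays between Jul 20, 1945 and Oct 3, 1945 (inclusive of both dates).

Jul 20, 1945 is a Friday.
From Jul 20, 1945 to Oct 3, 1945 is 76 days inclusive.
76 = 7 × 10 + 6, so there are 10 full weeks plus 6 extra days.
Each full week contributes one Friday: 10 so far.
The 6 extra days are Fri, Sat, Sun, Mon, Tue, Wed — 1 of them qualifies.
Total: 10 + 1 = 11.

11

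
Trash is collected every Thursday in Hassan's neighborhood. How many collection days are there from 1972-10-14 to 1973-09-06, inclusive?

47

1972-10-14 is a Saturday.
The range spans 328 days (inclusive of both endpoints).
328 = 7 × 46 + 6, so there are 46 full weeks plus 6 extra days.
Each full week contributes one Thursday: 46 so far.
The 6 extra days are Saturday, Sunday, Monday, Tuesday, Wednesday, Thursday — 1 of them qualifies.
Total: 46 + 1 = 47.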